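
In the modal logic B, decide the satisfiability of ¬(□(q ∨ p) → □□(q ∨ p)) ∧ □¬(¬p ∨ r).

1. ¬(□(q ∨ p) → □□(q ∨ p)) ∧ □¬(¬p ∨ r), u
2. ¬(□(q ∨ p) → □□(q ∨ p)), u
3. □¬(¬p ∨ r), u
4. □(q ∨ p), u
5. ¬□□(q ∨ p), u
6. ¬(¬p ∨ r), u
7. p, u
8. ¬r, u
9. q ∨ p, u
10. ¬□(q ∨ p), v
11. ¬(¬p ∨ r), v
12. p, v
13. ¬r, v
14. q ∨ p, v
15. ¬(q ∨ p), w
16. ¬q, w
17. ¬p, w
Accessibility: uRu, uRv, vRu, vRv, vRw, wRv, wRw

Satisfiable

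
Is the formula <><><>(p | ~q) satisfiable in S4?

1. <><><>(p | ~q), u
2. <><>(p | ~q), v
3. <>(p | ~q), w
4. p | ~q, x
5. ~q, x
Accessibility: uRu, uRv, uRw, uRx, vRv, vRw, vRx, wRw, wRx, xRx

Yes, satisfiable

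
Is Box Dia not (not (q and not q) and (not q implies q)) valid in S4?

Tableau for the negation not Box Dia not (not (q and not q) and (not q implies q)):
1. not Box Dia not (not (q and not q) and (not q implies q)), 0
2. not Dia not (not (q and not q) and (not q implies q)), 1   [neg-Box-rule on 1: fresh world 1, 0R1]
3. not (q and not q) and (not q implies q), 1   [neg-Dia-rule on 2 via 1R1]
4. not (q and not q), 1   [and-rule on 3]
5. not q implies q, 1   [and-rule on 3]
6. q, 1   [neg-and-rule on 4 (branches; this branch)]
Accessibility: 0R0, 0R1, 1R1
The negation has an open branch (countermodel exists).

Invalid (countermodel exists)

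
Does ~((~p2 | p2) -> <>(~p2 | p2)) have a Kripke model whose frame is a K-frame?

Satisfiable

1. ~((~p2 | p2) -> <>(~p2 | p2)), w0
2. ~p2 | p2, w0
3. ~<>(~p2 | p2), w0
4. p2, w0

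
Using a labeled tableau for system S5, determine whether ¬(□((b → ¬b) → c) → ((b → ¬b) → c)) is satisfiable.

1. ¬(□((b → ¬b) → c) → ((b → ¬b) → c)), w0
2. □((b → ¬b) → c), w0
3. ¬((b → ¬b) → c), w0
4. b → ¬b, w0
5. ¬c, w0
6. (b → ¬b) → c, w0
7. ¬b, w0
8. ¬(b → ¬b), w0
9. b, w0
Accessibility: w0Rw0
Branch closes: b and ¬b both at w0.
Every branch closes; the branch above is one of them.

Unsatisfiable (every branch closes)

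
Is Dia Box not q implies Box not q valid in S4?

No, not valid

Tableau for the negation not (Dia Box not q implies Box not q):
1. not (Dia Box not q implies Box not q), w0
2. Dia Box not q, w0   [neg-implies-rule on 1]
3. not Box not q, w0   [neg-implies-rule on 1]
4. Box not q, w1   [Dia-rule on 2: fresh world w1, w0Rw1]
5. not q, w1   [Box-rule on 4 via w1Rw1]
6. q, w2   [neg-Box-rule on 3: fresh world w2, w0Rw2]
Accessibility: w0Rw0, w0Rw1, w0Rw2, w1Rw1, w2Rw2
The negation has an open branch (countermodel exists).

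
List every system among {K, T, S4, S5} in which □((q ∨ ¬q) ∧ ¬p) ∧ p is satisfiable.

K

T-tableau for the formula:
1. □((q ∨ ¬q) ∧ ¬p) ∧ p, 0
2. □((q ∨ ¬q) ∧ ¬p), 0
3. p, 0
4. (q ∨ ¬q) ∧ ¬p, 0
5. q ∨ ¬q, 0
6. ¬p, 0
Accessibility: 0R0
Branch closes: p and ¬p both at 0.
Every branch closes (one shown): unsatisfiable in T, hence also in S4, S5 (every S4/S5-frame is a T-frame).
K-tableau for the formula:
1. □((q ∨ ¬q) ∧ ¬p) ∧ p, 0
2. □((q ∨ ¬q) ∧ ¬p), 0
3. p, 0
Complete open branch: satisfiable in K.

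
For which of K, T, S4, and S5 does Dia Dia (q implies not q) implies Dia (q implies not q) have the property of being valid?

T-tableau for the negation not (Dia Dia (q implies not q) implies Dia (q implies not q)):
1. not (Dia Dia (q implies not q) implies Dia (q implies not q)), u
2. Dia Dia (q implies not q), u
3. not Dia (q implies not q), u
4. not (q implies not q), u
5. q, u
6. Dia (q implies not q), v
7. not (q implies not q), v
8. q, v
9. q implies not q, w
10. not q, w
Accessibility: uRu, uRv, vRv, vRw, wRw
Complete open branch: countermodel on a T-frame, so not valid in T, nor in K (the same frame is also a K-frame).
S4-tableau for the negation not (Dia Dia (q implies not q) implies Dia (q implies not q)):
1. not (Dia Dia (q implies not q) implies Dia (q implies not q)), u
2. Dia Dia (q implies not q), u
3. not Dia (q implies not q), u
4. not (q implies not q), u
5. q, u
6. Dia (q implies not q), v
7. not (q implies not q), v
8. q, v
9. q implies not q, w
10. not (q implies not q), w
11. q, w
12. not q, w
Accessibility: uRu, uRv, uRw, vRv, vRw, wRw
Branch closes: q and not q both at w.
Every branch closes (one shown): valid in S4, hence also in S5 (every theorem of S4 is a theorem of S5).

S4, S5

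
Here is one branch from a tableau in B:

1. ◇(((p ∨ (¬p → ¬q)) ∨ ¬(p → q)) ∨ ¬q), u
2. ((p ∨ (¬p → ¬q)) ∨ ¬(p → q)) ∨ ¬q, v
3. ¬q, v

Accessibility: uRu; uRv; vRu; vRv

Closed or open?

Not closed

No atom appears with both signs at the same world.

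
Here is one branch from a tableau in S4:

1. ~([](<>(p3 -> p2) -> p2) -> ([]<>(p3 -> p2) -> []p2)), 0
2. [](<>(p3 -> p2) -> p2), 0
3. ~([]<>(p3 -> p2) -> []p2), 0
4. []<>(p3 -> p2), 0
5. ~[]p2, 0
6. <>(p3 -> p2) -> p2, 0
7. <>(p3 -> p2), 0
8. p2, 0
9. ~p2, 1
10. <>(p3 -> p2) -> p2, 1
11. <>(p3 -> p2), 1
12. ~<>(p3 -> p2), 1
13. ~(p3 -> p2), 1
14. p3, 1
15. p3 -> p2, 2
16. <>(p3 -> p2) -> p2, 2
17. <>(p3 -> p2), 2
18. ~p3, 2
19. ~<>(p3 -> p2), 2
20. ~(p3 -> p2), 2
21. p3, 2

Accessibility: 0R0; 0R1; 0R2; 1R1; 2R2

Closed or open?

Closed

Both p3 and ~p3 appear at 2.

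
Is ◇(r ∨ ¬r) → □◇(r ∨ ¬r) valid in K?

Not valid

Tableau for the negation ¬(◇(r ∨ ¬r) → □◇(r ∨ ¬r)):
1. ¬(◇(r ∨ ¬r) → □◇(r ∨ ¬r)), u
2. ◇(r ∨ ¬r), u
3. ¬□◇(r ∨ ¬r), u
4. r ∨ ¬r, v
5. ¬r, v
6. ¬◇(r ∨ ¬r), w
Accessibility: uRv, uRw
The negation has an open branch (countermodel exists).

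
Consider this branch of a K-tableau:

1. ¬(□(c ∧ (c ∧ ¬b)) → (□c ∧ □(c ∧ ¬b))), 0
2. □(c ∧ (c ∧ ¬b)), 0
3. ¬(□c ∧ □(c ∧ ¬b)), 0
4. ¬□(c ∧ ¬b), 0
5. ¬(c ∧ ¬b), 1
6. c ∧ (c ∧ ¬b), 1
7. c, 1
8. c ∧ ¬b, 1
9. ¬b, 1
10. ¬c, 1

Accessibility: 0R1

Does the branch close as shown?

Closed

Both c and ¬c appear at 1.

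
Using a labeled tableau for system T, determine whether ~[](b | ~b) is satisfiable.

Unsatisfiable

1. ~[](b | ~b), 0
2. ~(b | ~b), 1   [~[]-rule on 1: fresh world 1, 0R1]
3. ~b, 1   [~|-rule on 2]
4. b, 1   [~|-rule on 2]
Accessibility: 0R0, 0R1, 1R1
Branch closes: b and ~b both at 1.
All branches of the tableau close; one closing branch shown above.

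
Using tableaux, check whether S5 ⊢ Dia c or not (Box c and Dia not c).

Valid in S5

Tableau for the negation not (Dia c or not (Box c and Dia not c)):
1. not (Dia c or not (Box c and Dia not c)), 0
2. not Dia c, 0
3. Box c and Dia not c, 0
4. Box c, 0
5. Dia not c, 0
6. not c, 0
7. c, 0
Accessibility: 0R0
Branch closes: c and not c both at 0.
All branches of the negation close; one closing branch shown above.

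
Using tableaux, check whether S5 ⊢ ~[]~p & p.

Tableau for the negation ~(~[]~p & p):
1. ~(~[]~p & p), 0
2. ~p, 0
Accessibility: 0R0
The negation has an open branch (countermodel exists).

No, not valid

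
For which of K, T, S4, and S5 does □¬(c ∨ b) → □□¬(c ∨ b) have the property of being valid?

S4, S5

T-tableau for the negation ¬(□¬(c ∨ b) → □□¬(c ∨ b)):
1. ¬(□¬(c ∨ b) → □□¬(c ∨ b)), w0
2. □¬(c ∨ b), w0
3. ¬□□¬(c ∨ b), w0
4. ¬(c ∨ b), w0
5. ¬c, w0
6. ¬b, w0
7. ¬□¬(c ∨ b), w1
8. ¬(c ∨ b), w1
9. ¬c, w1
10. ¬b, w1
11. c ∨ b, w2
12. b, w2
Accessibility: w0Rw0, w0Rw1, w1Rw1, w1Rw2, w2Rw2
Complete open branch: countermodel on a T-frame, so not valid in T, nor in K (the same frame is also a K-frame).
S4-tableau for the negation ¬(□¬(c ∨ b) → □□¬(c ∨ b)):
1. ¬(□¬(c ∨ b) → □□¬(c ∨ b)), w0
2. □¬(c ∨ b), w0
3. ¬□□¬(c ∨ b), w0
4. ¬(c ∨ b), w0
5. ¬c, w0
6. ¬b, w0
7. ¬□¬(c ∨ b), w1
8. ¬(c ∨ b), w1
9. ¬c, w1
10. ¬b, w1
11. c ∨ b, w2
12. ¬(c ∨ b), w2
13. ¬c, w2
14. ¬b, w2
15. b, w2
Accessibility: w0Rw0, w0Rw1, w0Rw2, w1Rw1, w1Rw2, w2Rw2
Branch closes: b and ¬b both at w2.
Every branch closes (one shown): valid in S4, hence also in S5 (every theorem of S4 is a theorem of S5).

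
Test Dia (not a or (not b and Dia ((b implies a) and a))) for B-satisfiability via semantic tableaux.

1. Dia (not a or (not b and Dia ((b implies a) and a))), w0
2. not a or (not b and Dia ((b implies a) and a)), w1
3. not b and Dia ((b implies a) and a), w1
4. not b, w1
5. Dia ((b implies a) and a), w1
6. (b implies a) and a, w2
7. b implies a, w2
8. a, w2
Accessibility: w0Rw0, w0Rw1, w1Rw0, w1Rw1, w1Rw2, w2Rw1, w2Rw2

Satisfiable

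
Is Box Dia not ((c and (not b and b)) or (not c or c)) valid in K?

Tableau for the negation not Box Dia not ((c and (not b and b)) or (not c or c)):
1. not Box Dia not ((c and (not b and b)) or (not c or c)), 0
2. not Dia not ((c and (not b and b)) or (not c or c)), 1
Accessibility: 0R1
The negation has an open branch (countermodel exists).

No, not valid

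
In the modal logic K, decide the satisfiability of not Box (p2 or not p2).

1. not Box (p2 or not p2), w0
2. not (p2 or not p2), w1
3. not p2, w1
4. p2, w1
Accessibility: w0Rw1
Branch closes: p2 and not p2 both at w1.
(One branch shown.) All branches close.

Unsatisfiable (every branch closes)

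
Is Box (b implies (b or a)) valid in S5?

Tableau for the negation not Box (b implies (b or a)):
1. not Box (b implies (b or a)), 0
2. not (b implies (b or a)), 1
3. b, 1
4. not (b or a), 1
5. not b, 1
6. not a, 1
Accessibility: 0R0, 0R1, 1R0, 1R1
Branch closes: b and not b both at 1.
All branches of the negation close; one closing branch shown above.

Valid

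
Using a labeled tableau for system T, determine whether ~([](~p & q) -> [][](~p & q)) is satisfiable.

Satisfiable

1. ~([](~p & q) -> [][](~p & q)), w0
2. [](~p & q), w0
3. ~[][](~p & q), w0
4. ~p & q, w0
5. ~p, w0
6. q, w0
7. ~[](~p & q), w1
8. ~p & q, w1
9. ~p, w1
10. q, w1
11. ~(~p & q), w2
12. ~q, w2
Accessibility: w0Rw0, w0Rw1, w1Rw1, w1Rw2, w2Rw2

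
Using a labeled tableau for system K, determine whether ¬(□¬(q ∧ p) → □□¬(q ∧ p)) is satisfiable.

Satisfiable (open branch found)

1. ¬(□¬(q ∧ p) → □□¬(q ∧ p)), w0
2. □¬(q ∧ p), w0   [¬→-rule on 1]
3. ¬□□¬(q ∧ p), w0   [¬→-rule on 1]
4. ¬□¬(q ∧ p), w1   [¬□-rule on 3: fresh world w1, w0Rw1]
5. ¬(q ∧ p), w1   [□-rule on 2 via w0Rw1]
6. ¬p, w1   [¬∧-rule on 5 (branches; this branch)]
7. q ∧ p, w2   [¬□-rule on 4: fresh world w2, w1Rw2]
8. q, w2   [∧-rule on 7]
9. p, w2   [∧-rule on 7]
Accessibility: w0Rw1, w1Rw2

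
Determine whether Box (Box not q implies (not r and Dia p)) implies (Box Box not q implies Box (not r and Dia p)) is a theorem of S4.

Tableau for the negation not (Box (Box not q implies (not r and Dia p)) implies (Box Box not q implies Box (not r and Dia p))):
1. not (Box (Box not q implies (not r and Dia p)) implies (Box Box not q implies Box (not r and Dia p))), w0
2. Box (Box not q implies (not r and Dia p)), w0
3. not (Box Box not q implies Box (not r and Dia p)), w0
4. Box Box not q, w0
5. not Box (not r and Dia p), w0
6. Box not q implies (not r and Dia p), w0
7. Box not q, w0
8. not q, w0
9. not r and Dia p, w0
10. not r, w0
11. Dia p, w0
12. not (not r and Dia p), w1
13. Box not q implies (not r and Dia p), w1
14. Box not q, w1
15. not q, w1
16. not Dia p, w1
17. not p, w1
18. not r and Dia p, w1
19. not r, w1
20. Dia p, w1
21. p, w2
22. Box not q implies (not r and Dia p), w2
23. Box not q, w2
24. not q, w2
25. not r and Dia p, w2
26. not r, w2
27. Dia p, w2
28. p, w3
29. Box not q implies (not r and Dia p), w3
30. Box not q, w3
31. not q, w3
32. not p, w3
Accessibility: w0Rw0, w0Rw1, w0Rw2, w0Rw3, w1Rw1, w1Rw3, w2Rw2, w3Rw3
Branch closes: p and not p both at w3.
Every branch of the negation's tableau closes; the branch above is one of them.

Yes, valid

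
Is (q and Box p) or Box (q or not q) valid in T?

Valid

Tableau for the negation not ((q and Box p) or Box (q or not q)):
1. not ((q and Box p) or Box (q or not q)), 0
2. not (q and Box p), 0
3. not Box (q or not q), 0
4. not Box p, 0
5. not (q or not q), 1
6. not q, 1
7. q, 1
Accessibility: 0R0, 0R1, 1R1
Branch closes: q and not q both at 1.
Every branch of the negation's tableau closes; the branch above is one of them.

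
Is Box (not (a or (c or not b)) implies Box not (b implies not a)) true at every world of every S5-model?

Invalid (countermodel exists)

Tableau for the negation not Box (not (a or (c or not b)) implies Box not (b implies not a)):
1. not Box (not (a or (c or not b)) implies Box not (b implies not a)), w0
2. not (not (a or (c or not b)) implies Box not (b implies not a)), w1
3. not (a or (c or not b)), w1
4. not Box not (b implies not a), w1
5. not a, w1
6. not (c or not b), w1
7. not c, w1
8. b, w1
9. b implies not a, w2
10. not a, w2
Accessibility: w0Rw0, w0Rw1, w0Rw2, w1Rw0, w1Rw1, w1Rw2, w2Rw0, w2Rw1, w2Rw2
The negation has an open branch (countermodel exists).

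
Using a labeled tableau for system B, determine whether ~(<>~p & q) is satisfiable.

1. ~(<>~p & q), 0
2. ~q, 0
Accessibility: 0R0

Satisfiable (open branch found)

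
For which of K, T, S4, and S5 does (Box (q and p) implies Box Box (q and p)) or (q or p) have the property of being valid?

T, S4, S5

K-tableau for the negation not ((Box (q and p) implies Box Box (q and p)) or (q or p)):
1. not ((Box (q and p) implies Box Box (q and p)) or (q or p)), u
2. not (Box (q and p) implies Box Box (q and p)), u
3. not (q or p), u
4. Box (q and p), u
5. not Box Box (q and p), u
6. not q, u
7. not p, u
8. not Box (q and p), v
9. q and p, v
10. q, v
11. p, v
12. not (q and p), w
13. not p, w
Accessibility: uRv, vRw
Complete open branch: countermodel on a K-frame, so not valid in K.
T-tableau for the negation not ((Box (q and p) implies Box Box (q and p)) or (q or p)):
1. not ((Box (q and p) implies Box Box (q and p)) or (q or p)), u
2. not (Box (q and p) implies Box Box (q and p)), u
3. not (q or p), u
4. Box (q and p), u
5. not Box Box (q and p), u
6. not q, u
7. not p, u
8. q and p, u
9. q, u
10. p, u
Accessibility: uRu
Branch closes: q and not q both at u.
Every branch closes (one shown): valid in T, hence also in S4, S5 (every theorem of T is a theorem of S4 and S5).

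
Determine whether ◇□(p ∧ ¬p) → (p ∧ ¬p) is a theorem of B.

Valid in B

Tableau for the negation ¬(◇□(p ∧ ¬p) → (p ∧ ¬p)):
1. ¬(◇□(p ∧ ¬p) → (p ∧ ¬p)), u
2. ◇□(p ∧ ¬p), u
3. ¬(p ∧ ¬p), u
4. p, u
5. □(p ∧ ¬p), v
6. p ∧ ¬p, u
7. ¬p, u
Accessibility: uRu, uRv, vRu, vRv
Branch closes: p and ¬p both at u.
Every branch of the negation's tableau closes; the branch above is one of them.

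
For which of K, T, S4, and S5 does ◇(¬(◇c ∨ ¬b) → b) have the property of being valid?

K-tableau for the negation ¬◇(¬(◇c ∨ ¬b) → b):
1. ¬◇(¬(◇c ∨ ¬b) → b), 0
Complete open branch: countermodel on a K-frame, so not valid in K.
T-tableau for the negation ¬◇(¬(◇c ∨ ¬b) → b):
1. ¬◇(¬(◇c ∨ ¬b) → b), 0
2. ¬(¬(◇c ∨ ¬b) → b), 0
3. ¬(◇c ∨ ¬b), 0
4. ¬b, 0
5. ¬◇c, 0
6. b, 0
Accessibility: 0R0
Branch closes: b and ¬b both at 0.
Every branch closes (one shown): valid in T, hence also in S4, S5 (every theorem of T is a theorem of S4 and S5).

T, S4, S5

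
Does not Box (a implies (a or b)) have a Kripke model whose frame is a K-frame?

Unsatisfiable (every branch closes)

1. not Box (a implies (a or b)), u
2. not (a implies (a or b)), v
3. a, v
4. not (a or b), v
5. not a, v
6. not b, v
Accessibility: uRv
Branch closes: a and not a both at v.
Every branch closes; the branch above is one of them.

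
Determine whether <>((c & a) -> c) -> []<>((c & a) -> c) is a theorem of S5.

Valid

Tableau for the negation ~(<>((c & a) -> c) -> []<>((c & a) -> c)):
1. ~(<>((c & a) -> c) -> []<>((c & a) -> c)), w0
2. <>((c & a) -> c), w0   [~->-rule on 1]
3. ~[]<>((c & a) -> c), w0   [~->-rule on 1]
4. (c & a) -> c, w1   [<>-rule on 2: fresh world w1, w0Rw1]
5. ~(c & a), w1   [->-rule on 4 (branches; this branch)]
6. ~a, w1   [~&-rule on 5 (branches; this branch)]
7. ~<>((c & a) -> c), w2   [~[]-rule on 3: fresh world w2, w0Rw2]
8. ~((c & a) -> c), w0   [~<>-rule on 7 via w2Rw0]
9. c & a, w0   [~->-rule on 8]
10. ~c, w0   [~->-rule on 8]
11. c, w0   [&-rule on 9]
12. a, w0   [&-rule on 9]
Accessibility: w0Rw0, w0Rw1, w0Rw2, w1Rw0, w1Rw1, w1Rw2, w2Rw0, w2Rw1, w2Rw2
Branch closes: c and ~c both at w0.
Every branch of the negation's tableau closes; the branch above is one of them.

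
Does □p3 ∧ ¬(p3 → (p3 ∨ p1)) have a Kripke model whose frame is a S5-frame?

No, unsatisfiable

1. □p3 ∧ ¬(p3 → (p3 ∨ p1)), u
2. □p3, u   [∧-rule on 1]
3. ¬(p3 → (p3 ∨ p1)), u   [∧-rule on 1]
4. p3, u   [¬→-rule on 3]
5. ¬(p3 ∨ p1), u   [¬→-rule on 3]
6. ¬p3, u   [¬∨-rule on 5]
7. ¬p1, u   [¬∨-rule on 5]
Accessibility: uRu
Branch closes: p3 and ¬p3 both at u.
Every branch closes; the branch above is one of them.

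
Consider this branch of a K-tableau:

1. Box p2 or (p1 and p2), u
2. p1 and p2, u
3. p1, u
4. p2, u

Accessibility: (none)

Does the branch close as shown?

There is no literal clash: for every atom and world, at most one sign appears.

Not closed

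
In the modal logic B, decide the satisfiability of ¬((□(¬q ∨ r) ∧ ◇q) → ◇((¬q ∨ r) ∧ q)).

Unsatisfiable (every branch closes)

1. ¬((□(¬q ∨ r) ∧ ◇q) → ◇((¬q ∨ r) ∧ q)), u
2. □(¬q ∨ r) ∧ ◇q, u
3. ¬◇((¬q ∨ r) ∧ q), u
4. □(¬q ∨ r), u
5. ◇q, u
6. ¬((¬q ∨ r) ∧ q), u
7. ¬q ∨ r, u
8. ¬q, u
9. r, u
10. q, v
11. ¬((¬q ∨ r) ∧ q), v
12. ¬q ∨ r, v
13. ¬(¬q ∨ r), v
14. ¬r, v
15. r, v
Accessibility: uRu, uRv, vRu, vRv
Branch closes: r and ¬r both at v.
All branches of the tableau close; one closing branch shown above.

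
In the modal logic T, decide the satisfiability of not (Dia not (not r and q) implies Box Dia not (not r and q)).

1. not (Dia not (not r and q) implies Box Dia not (not r and q)), u
2. Dia not (not r and q), u
3. not Box Dia not (not r and q), u
4. not (not r and q), v
5. not q, v
6. not Dia not (not r and q), w
7. not r and q, w
8. not r, w
9. q, w
Accessibility: uRu, uRv, uRw, vRv, wRw

Yes, satisfiable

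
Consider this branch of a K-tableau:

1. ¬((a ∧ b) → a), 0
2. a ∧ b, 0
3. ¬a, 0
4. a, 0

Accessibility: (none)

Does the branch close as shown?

Both a and ¬a appear at 0.

Closed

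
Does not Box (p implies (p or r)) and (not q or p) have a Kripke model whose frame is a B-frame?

1. not Box (p implies (p or r)) and (not q or p), w0
2. not Box (p implies (p or r)), w0
3. not q or p, w0
4. p, w0
5. not (p implies (p or r)), w1
6. p, w1
7. not (p or r), w1
8. not p, w1
9. not r, w1
Accessibility: w0Rw0, w0Rw1, w1Rw0, w1Rw1
Branch closes: p and not p both at w1.
All branches of the tableau close; one closing branch shown above.

Unsatisfiable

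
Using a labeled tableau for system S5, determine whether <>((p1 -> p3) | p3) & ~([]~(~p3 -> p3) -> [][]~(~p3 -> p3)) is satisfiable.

Unsatisfiable (every branch closes)

1. <>((p1 -> p3) | p3) & ~([]~(~p3 -> p3) -> [][]~(~p3 -> p3)), w0
2. <>((p1 -> p3) | p3), w0   [&-rule on 1]
3. ~([]~(~p3 -> p3) -> [][]~(~p3 -> p3)), w0   [&-rule on 1]
4. []~(~p3 -> p3), w0   [~->-rule on 3]
5. ~[][]~(~p3 -> p3), w0   [~->-rule on 3]
6. ~(~p3 -> p3), w0   [[]-rule on 4 via w0Rw0]
7. ~p3, w0   [~->-rule on 6]
8. (p1 -> p3) | p3, w1   [<>-rule on 2: fresh world w1, w0Rw1]
9. ~(~p3 -> p3), w1   [[]-rule on 4 via w0Rw1]
10. ~p3, w1   [~->-rule on 9]
11. p1 -> p3, w1   [|-rule on 8 (branches; this branch)]
12. ~p1, w1   [->-rule on 11 (branches; this branch)]
13. ~[]~(~p3 -> p3), w2   [~[]-rule on 5: fresh world w2, w0Rw2]
14. ~(~p3 -> p3), w2   [[]-rule on 4 via w0Rw2]
15. ~p3, w2   [~->-rule on 14]
16. ~p3 -> p3, w3   [~[]-rule on 13: fresh world w3, w2Rw3]
17. ~(~p3 -> p3), w3   [[]-rule on 4 via w0Rw3]
18. ~p3, w3   [~->-rule on 17]
19. p3, w3   [->-rule on 16 (branches; this branch)]
Accessibility: w0Rw0, w0Rw1, w0Rw2, w0Rw3, w1Rw0, w1Rw1, w1Rw2, w1Rw3, w2Rw0, w2Rw1, w2Rw2, w2Rw3, w3Rw0, w3Rw1, w3Rw2, w3Rw3
Branch closes: p3 and ~p3 both at w3.
Every branch closes; the branch above is one of them.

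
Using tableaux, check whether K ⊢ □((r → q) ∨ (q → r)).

Yes, valid

Tableau for the negation ¬□((r → q) ∨ (q → r)):
1. ¬□((r → q) ∨ (q → r)), u
2. ¬((r → q) ∨ (q → r)), v
3. ¬(r → q), v
4. ¬(q → r), v
5. r, v
6. ¬q, v
7. q, v
8. ¬r, v
Accessibility: uRv
Branch closes: q and ¬q both at v.
Every branch of the negation's tableau closes; the branch above is one of them.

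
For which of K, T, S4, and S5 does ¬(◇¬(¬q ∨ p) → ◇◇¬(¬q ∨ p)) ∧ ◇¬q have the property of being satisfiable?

K-tableau for the formula:
1. ¬(◇¬(¬q ∨ p) → ◇◇¬(¬q ∨ p)) ∧ ◇¬q, u
2. ¬(◇¬(¬q ∨ p) → ◇◇¬(¬q ∨ p)), u
3. ◇¬q, u
4. ◇¬(¬q ∨ p), u
5. ¬◇◇¬(¬q ∨ p), u
6. ¬q, v
7. ¬◇¬(¬q ∨ p), v
8. ¬(¬q ∨ p), w
9. q, w
10. ¬p, w
11. ¬◇¬(¬q ∨ p), w
Accessibility: uRv, uRw
Complete open branch: satisfiable in K.
T-tableau for the formula:
1. ¬(◇¬(¬q ∨ p) → ◇◇¬(¬q ∨ p)) ∧ ◇¬q, u
2. ¬(◇¬(¬q ∨ p) → ◇◇¬(¬q ∨ p)), u
3. ◇¬q, u
4. ◇¬(¬q ∨ p), u
5. ¬◇◇¬(¬q ∨ p), u
6. ¬◇¬(¬q ∨ p), u
7. ¬q ∨ p, u
8. p, u
9. ¬q, v
10. ¬◇¬(¬q ∨ p), v
11. ¬q ∨ p, v
12. p, v
13. ¬(¬q ∨ p), w
14. q, w
15. ¬p, w
16. ¬◇¬(¬q ∨ p), w
17. ¬q ∨ p, w
18. p, w
Accessibility: uRu, uRv, uRw, vRv, wRw
Branch closes: p and ¬p both at w.
Every branch closes (one shown): unsatisfiable in T, hence also in S4, S5 (every S4/S5-frame is a T-frame).

K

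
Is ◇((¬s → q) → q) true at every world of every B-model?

Invalid (countermodel exists)

Tableau for the negation ¬◇((¬s → q) → q):
1. ¬◇((¬s → q) → q), u
2. ¬((¬s → q) → q), u
3. ¬s → q, u
4. ¬q, u
5. s, u
Accessibility: uRu
The negation has an open branch (countermodel exists).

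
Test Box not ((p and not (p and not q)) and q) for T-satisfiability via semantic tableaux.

1. Box not ((p and not (p and not q)) and q), w0
2. not ((p and not (p and not q)) and q), w0
3. not q, w0
Accessibility: w0Rw0

Yes, satisfiable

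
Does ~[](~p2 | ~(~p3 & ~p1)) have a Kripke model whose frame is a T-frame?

1. ~[](~p2 | ~(~p3 & ~p1)), u
2. ~(~p2 | ~(~p3 & ~p1)), v
3. p2, v
4. ~p3 & ~p1, v
5. ~p3, v
6. ~p1, v
Accessibility: uRu, uRv, vRv

Yes, satisfiable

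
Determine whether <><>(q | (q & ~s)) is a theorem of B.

No, not valid

Tableau for the negation ~<><>(q | (q & ~s)):
1. ~<><>(q | (q & ~s)), 0
2. ~<>(q | (q & ~s)), 0
3. ~(q | (q & ~s)), 0
4. ~q, 0
5. ~(q & ~s), 0
6. s, 0
Accessibility: 0R0
The negation has an open branch (countermodel exists).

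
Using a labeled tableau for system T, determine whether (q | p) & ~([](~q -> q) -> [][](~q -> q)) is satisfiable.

1. (q | p) & ~([](~q -> q) -> [][](~q -> q)), u
2. q | p, u
3. ~([](~q -> q) -> [][](~q -> q)), u
4. [](~q -> q), u
5. ~[][](~q -> q), u
6. ~q -> q, u
7. p, u
8. q, u
9. ~[](~q -> q), v
10. ~q -> q, v
11. q, v
12. ~(~q -> q), w
13. ~q, w
Accessibility: uRu, uRv, vRv, vRw, wRw

Yes, satisfiable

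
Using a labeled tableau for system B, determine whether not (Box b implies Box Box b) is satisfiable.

1. not (Box b implies Box Box b), w0
2. Box b, w0   [neg-implies-rule on 1]
3. not Box Box b, w0   [neg-implies-rule on 1]
4. b, w0   [Box-rule on 2 via w0Rw0]
5. not Box b, w1   [neg-Box-rule on 3: fresh world w1, w0Rw1]
6. b, w1   [Box-rule on 2 via w0Rw1]
7. not b, w2   [neg-Box-rule on 5: fresh world w2, w1Rw2]
Accessibility: w0Rw0, w0Rw1, w1Rw0, w1Rw1, w1Rw2, w2Rw1, w2Rw2

Yes, satisfiable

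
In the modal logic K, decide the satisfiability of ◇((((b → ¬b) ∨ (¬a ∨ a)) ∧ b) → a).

1. ◇((((b → ¬b) ∨ (¬a ∨ a)) ∧ b) → a), u
2. (((b → ¬b) ∨ (¬a ∨ a)) ∧ b) → a, v
3. a, v
Accessibility: uRv

Satisfiable (open branch found)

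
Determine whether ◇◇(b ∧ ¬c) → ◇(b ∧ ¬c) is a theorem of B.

Tableau for the negation ¬(◇◇(b ∧ ¬c) → ◇(b ∧ ¬c)):
1. ¬(◇◇(b ∧ ¬c) → ◇(b ∧ ¬c)), w0
2. ◇◇(b ∧ ¬c), w0
3. ¬◇(b ∧ ¬c), w0
4. ¬(b ∧ ¬c), w0
5. c, w0
6. ◇(b ∧ ¬c), w1
7. ¬(b ∧ ¬c), w1
8. c, w1
9. b ∧ ¬c, w2
10. b, w2
11. ¬c, w2
Accessibility: w0Rw0, w0Rw1, w1Rw0, w1Rw1, w1Rw2, w2Rw1, w2Rw2
The negation has an open branch (countermodel exists).

No, not valid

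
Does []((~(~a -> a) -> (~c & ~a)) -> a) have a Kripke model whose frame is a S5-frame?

Satisfiable (open branch found)

1. []((~(~a -> a) -> (~c & ~a)) -> a), 0
2. (~(~a -> a) -> (~c & ~a)) -> a, 0
3. a, 0
Accessibility: 0R0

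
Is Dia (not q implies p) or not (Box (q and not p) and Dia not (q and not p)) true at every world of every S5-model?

Valid

Tableau for the negation not (Dia (not q implies p) or not (Box (q and not p) and Dia not (q and not p))):
1. not (Dia (not q implies p) or not (Box (q and not p) and Dia not (q and not p))), u
2. not Dia (not q implies p), u
3. Box (q and not p) and Dia not (q and not p), u
4. Box (q and not p), u
5. Dia not (q and not p), u
6. not (not q implies p), u
7. not q, u
8. not p, u
9. q and not p, u
10. q, u
Accessibility: uRu
Branch closes: q and not q both at u.
All branches of the negation close; one closing branch shown above.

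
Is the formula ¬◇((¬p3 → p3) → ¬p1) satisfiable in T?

1. ¬◇((¬p3 → p3) → ¬p1), u
2. ¬((¬p3 → p3) → ¬p1), u   [¬◇-rule on 1 via uRu]
3. ¬p3 → p3, u   [¬→-rule on 2]
4. p1, u   [¬→-rule on 2]
5. p3, u   [→-rule on 3 (branches; this branch)]
Accessibility: uRu

Satisfiable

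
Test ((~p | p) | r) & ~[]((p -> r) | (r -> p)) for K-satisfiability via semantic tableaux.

1. ((~p | p) | r) & ~[]((p -> r) | (r -> p)), 0
2. (~p | p) | r, 0   [&-rule on 1]
3. ~[]((p -> r) | (r -> p)), 0   [&-rule on 1]
4. ~p | p, 0   [|-rule on 2 (branches; this branch)]
5. p, 0   [|-rule on 4 (branches; this branch)]
6. ~((p -> r) | (r -> p)), 1   [~[]-rule on 3: fresh world 1, 0R1]
7. ~(p -> r), 1   [~|-rule on 6]
8. ~(r -> p), 1   [~|-rule on 6]
9. p, 1   [~->-rule on 7]
10. ~r, 1   [~->-rule on 7]
11. r, 1   [~->-rule on 8]
12. ~p, 1   [~->-rule on 8]
Accessibility: 0R1
Branch closes: r and ~r both at 1.
Every branch closes; the branch above is one of them.

No, unsatisfiable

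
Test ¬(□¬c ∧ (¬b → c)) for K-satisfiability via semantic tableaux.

1. ¬(□¬c ∧ (¬b → c)), u
2. ¬(¬b → c), u
3. ¬b, u
4. ¬c, u

Satisfiable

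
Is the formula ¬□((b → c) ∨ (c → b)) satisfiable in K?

1. ¬□((b → c) ∨ (c → b)), u
2. ¬((b → c) ∨ (c → b)), v
3. ¬(b → c), v
4. ¬(c → b), v
5. b, v
6. ¬c, v
7. c, v
8. ¬b, v
Accessibility: uRv
Branch closes: c and ¬c both at v.
(One branch shown.) All branches close.

Unsatisfiable (every branch closes)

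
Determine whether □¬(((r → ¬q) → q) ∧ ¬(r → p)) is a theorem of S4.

Tableau for the negation ¬□¬(((r → ¬q) → q) ∧ ¬(r → p)):
1. ¬□¬(((r → ¬q) → q) ∧ ¬(r → p)), 0
2. ((r → ¬q) → q) ∧ ¬(r → p), 1
3. (r → ¬q) → q, 1
4. ¬(r → p), 1
5. r, 1
6. ¬p, 1
7. q, 1
Accessibility: 0R0, 0R1, 1R1
The negation has an open branch (countermodel exists).

No, not valid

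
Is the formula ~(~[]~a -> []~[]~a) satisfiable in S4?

1. ~(~[]~a -> []~[]~a), 0
2. ~[]~a, 0
3. ~[]~[]~a, 0
4. a, 1
5. []~a, 2
6. ~a, 2
Accessibility: 0R0, 0R1, 0R2, 1R1, 2R2

Satisfiable (open branch found)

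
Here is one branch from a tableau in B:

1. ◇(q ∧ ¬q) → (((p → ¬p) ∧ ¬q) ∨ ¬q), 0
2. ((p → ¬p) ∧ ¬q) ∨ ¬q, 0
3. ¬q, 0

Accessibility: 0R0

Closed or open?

Open

There is no literal clash: for every atom and world, at most one sign appears.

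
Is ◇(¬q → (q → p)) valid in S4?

Yes, valid

Tableau for the negation ¬◇(¬q → (q → p)):
1. ¬◇(¬q → (q → p)), 0
2. ¬(¬q → (q → p)), 0
3. ¬q, 0
4. ¬(q → p), 0
5. q, 0
6. ¬p, 0
Accessibility: 0R0
Branch closes: q and ¬q both at 0.
Every branch of the negation's tableau closes; the branch above is one of them.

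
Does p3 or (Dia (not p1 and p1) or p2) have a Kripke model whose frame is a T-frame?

Satisfiable (open branch found)

1. p3 or (Dia (not p1 and p1) or p2), 0
2. Dia (not p1 and p1) or p2, 0
3. p2, 0
Accessibility: 0R0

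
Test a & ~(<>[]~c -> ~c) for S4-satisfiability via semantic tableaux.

1. a & ~(<>[]~c -> ~c), 0
2. a, 0   [&-rule on 1]
3. ~(<>[]~c -> ~c), 0   [&-rule on 1]
4. <>[]~c, 0   [~->-rule on 3]
5. c, 0   [~->-rule on 3]
6. []~c, 1   [<>-rule on 4: fresh world 1, 0R1]
7. ~c, 1   [[]-rule on 6 via 1R1]
Accessibility: 0R0, 0R1, 1R1

Yes, satisfiable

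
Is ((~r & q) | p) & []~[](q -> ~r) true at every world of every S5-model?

Not valid

Tableau for the negation ~(((~r & q) | p) & []~[](q -> ~r)):
1. ~(((~r & q) | p) & []~[](q -> ~r)), 0
2. ~[]~[](q -> ~r), 0
3. [](q -> ~r), 1
4. q -> ~r, 0
5. q -> ~r, 1
6. ~r, 0
7. ~r, 1
Accessibility: 0R0, 0R1, 1R0, 1R1
The negation has an open branch (countermodel exists).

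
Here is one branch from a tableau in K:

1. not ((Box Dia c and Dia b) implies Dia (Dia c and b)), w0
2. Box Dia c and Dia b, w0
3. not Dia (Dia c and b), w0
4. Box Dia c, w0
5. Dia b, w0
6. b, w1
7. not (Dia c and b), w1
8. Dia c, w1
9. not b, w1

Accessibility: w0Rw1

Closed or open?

Yes, closed

Both b and not b appear at w1.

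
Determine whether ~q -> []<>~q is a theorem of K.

Invalid (countermodel exists)

Tableau for the negation ~(~q -> []<>~q):
1. ~(~q -> []<>~q), 0
2. ~q, 0   [~->-rule on 1]
3. ~[]<>~q, 0   [~->-rule on 1]
4. ~<>~q, 1   [~[]-rule on 3: fresh world 1, 0R1]
Accessibility: 0R1
The negation has an open branch (countermodel exists).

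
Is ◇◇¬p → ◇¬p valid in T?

Tableau for the negation ¬(◇◇¬p → ◇¬p):
1. ¬(◇◇¬p → ◇¬p), w0
2. ◇◇¬p, w0
3. ¬◇¬p, w0
4. p, w0
5. ◇¬p, w1
6. p, w1
7. ¬p, w2
Accessibility: w0Rw0, w0Rw1, w1Rw1, w1Rw2, w2Rw2
The negation has an open branch (countermodel exists).

Invalid (countermodel exists)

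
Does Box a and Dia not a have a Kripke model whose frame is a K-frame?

1. Box a and Dia not a, 0
2. Box a, 0
3. Dia not a, 0
4. not a, 1
5. a, 1
Accessibility: 0R1
Branch closes: a and not a both at 1.
All branches of the tableau close; one closing branch shown above.

Unsatisfiable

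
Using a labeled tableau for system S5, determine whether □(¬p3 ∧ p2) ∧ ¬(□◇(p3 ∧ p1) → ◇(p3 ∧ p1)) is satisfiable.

No, unsatisfiable

1. □(¬p3 ∧ p2) ∧ ¬(□◇(p3 ∧ p1) → ◇(p3 ∧ p1)), 0
2. □(¬p3 ∧ p2), 0
3. ¬(□◇(p3 ∧ p1) → ◇(p3 ∧ p1)), 0
4. □◇(p3 ∧ p1), 0
5. ¬◇(p3 ∧ p1), 0
6. ¬p3 ∧ p2, 0
7. ¬p3, 0
8. p2, 0
9. ◇(p3 ∧ p1), 0
10. ¬(p3 ∧ p1), 0
11. ¬p1, 0
12. p3 ∧ p1, 1
13. p3, 1
14. p1, 1
15. ¬p3 ∧ p2, 1
16. ¬p3, 1
17. p2, 1
Accessibility: 0R0, 0R1, 1R0, 1R1
Branch closes: p3 and ¬p3 both at 1.
All branches of the tableau close; one closing branch shown above.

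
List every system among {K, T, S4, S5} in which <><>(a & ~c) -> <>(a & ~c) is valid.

S4-tableau for the negation ~(<><>(a & ~c) -> <>(a & ~c)):
1. ~(<><>(a & ~c) -> <>(a & ~c)), w0
2. <><>(a & ~c), w0   [~->-rule on 1]
3. ~<>(a & ~c), w0   [~->-rule on 1]
4. ~(a & ~c), w0   [~<>-rule on 3 via w0Rw0]
5. c, w0   [~&-rule on 4 (branches; this branch)]
6. <>(a & ~c), w1   [<>-rule on 2: fresh world w1, w0Rw1]
7. ~(a & ~c), w1   [~<>-rule on 3 via w0Rw1]
8. c, w1   [~&-rule on 7 (branches; this branch)]
9. a & ~c, w2   [<>-rule on 6: fresh world w2, w1Rw2]
10. a, w2   [&-rule on 9]
11. ~c, w2   [&-rule on 9]
12. ~(a & ~c), w2   [~<>-rule on 3 via w0Rw2]
13. c, w2   [~&-rule on 12 (branches; this branch)]
Accessibility: w0Rw0, w0Rw1, w0Rw2, w1Rw1, w1Rw2, w2Rw2
Branch closes: c and ~c both at w2.
Every branch closes (one shown): valid in S4, hence also in S5 (every theorem of S4 is a theorem of S5).
T-tableau for the negation ~(<><>(a & ~c) -> <>(a & ~c)):
1. ~(<><>(a & ~c) -> <>(a & ~c)), w0
2. <><>(a & ~c), w0   [~->-rule on 1]
3. ~<>(a & ~c), w0   [~->-rule on 1]
4. ~(a & ~c), w0   [~<>-rule on 3 via w0Rw0]
5. c, w0   [~&-rule on 4 (branches; this branch)]
6. <>(a & ~c), w1   [<>-rule on 2: fresh world w1, w0Rw1]
7. ~(a & ~c), w1   [~<>-rule on 3 via w0Rw1]
8. c, w1   [~&-rule on 7 (branches; this branch)]
9. a & ~c, w2   [<>-rule on 6: fresh world w2, w1Rw2]
10. a, w2   [&-rule on 9]
11. ~c, w2   [&-rule on 9]
Accessibility: w0Rw0, w0Rw1, w1Rw1, w1Rw2, w2Rw2
Complete open branch: countermodel on a T-frame, so not valid in T, nor in K (the same frame is also a K-frame).

S4, S5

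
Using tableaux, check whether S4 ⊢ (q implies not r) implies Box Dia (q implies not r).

Not valid

Tableau for the negation not ((q implies not r) implies Box Dia (q implies not r)):
1. not ((q implies not r) implies Box Dia (q implies not r)), u
2. q implies not r, u
3. not Box Dia (q implies not r), u
4. not r, u
5. not Dia (q implies not r), v
6. not (q implies not r), v
7. q, v
8. r, v
Accessibility: uRu, uRv, vRv
The negation has an open branch (countermodel exists).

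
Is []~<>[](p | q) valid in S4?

Tableau for the negation ~[]~<>[](p | q):
1. ~[]~<>[](p | q), w0
2. <>[](p | q), w1
3. [](p | q), w2
4. p | q, w2
5. q, w2
Accessibility: w0Rw0, w0Rw1, w0Rw2, w1Rw1, w1Rw2, w2Rw2
The negation has an open branch (countermodel exists).

Invalid (countermodel exists)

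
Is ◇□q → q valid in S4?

No, not valid

Tableau for the negation ¬(◇□q → q):
1. ¬(◇□q → q), u
2. ◇□q, u
3. ¬q, u
4. □q, v
5. q, v
Accessibility: uRu, uRv, vRv
The negation has an open branch (countermodel exists).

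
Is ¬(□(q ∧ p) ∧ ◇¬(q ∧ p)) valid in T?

Yes, valid

Tableau for the negation □(q ∧ p) ∧ ◇¬(q ∧ p):
1. □(q ∧ p) ∧ ◇¬(q ∧ p), 0
2. □(q ∧ p), 0
3. ◇¬(q ∧ p), 0
4. q ∧ p, 0
5. q, 0
6. p, 0
7. ¬(q ∧ p), 1
8. q ∧ p, 1
9. q, 1
10. p, 1
11. ¬p, 1
Accessibility: 0R0, 0R1, 1R1
Branch closes: p and ¬p both at 1.
All branches of the negation close; one closing branch shown above.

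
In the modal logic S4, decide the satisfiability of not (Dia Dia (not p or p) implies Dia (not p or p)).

1. not (Dia Dia (not p or p) implies Dia (not p or p)), 0
2. Dia Dia (not p or p), 0
3. not Dia (not p or p), 0
4. not (not p or p), 0
5. p, 0
6. not p, 0
Accessibility: 0R0
Branch closes: p and not p both at 0.
All branches of the tableau close; one closing branch shown above.

Unsatisfiable (every branch closes)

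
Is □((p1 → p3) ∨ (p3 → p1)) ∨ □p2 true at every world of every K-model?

Tableau for the negation ¬(□((p1 → p3) ∨ (p3 → p1)) ∨ □p2):
1. ¬(□((p1 → p3) ∨ (p3 → p1)) ∨ □p2), w0
2. ¬□((p1 → p3) ∨ (p3 → p1)), w0
3. ¬□p2, w0
4. ¬((p1 → p3) ∨ (p3 → p1)), w1
5. ¬(p1 → p3), w1
6. ¬(p3 → p1), w1
7. p1, w1
8. ¬p3, w1
9. p3, w1
10. ¬p1, w1
Accessibility: w0Rw1
Branch closes: p3 and ¬p3 both at w1.
All branches of the negation close; one closing branch shown above.

Valid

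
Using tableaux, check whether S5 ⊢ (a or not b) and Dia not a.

Tableau for the negation not ((a or not b) and Dia not a):
1. not ((a or not b) and Dia not a), 0
2. not Dia not a, 0
3. a, 0
Accessibility: 0R0
The negation has an open branch (countermodel exists).

Not valid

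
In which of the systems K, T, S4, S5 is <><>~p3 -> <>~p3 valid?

T-tableau for the negation ~(<><>~p3 -> <>~p3):
1. ~(<><>~p3 -> <>~p3), 0
2. <><>~p3, 0
3. ~<>~p3, 0
4. p3, 0
5. <>~p3, 1
6. p3, 1
7. ~p3, 2
Accessibility: 0R0, 0R1, 1R1, 1R2, 2R2
Complete open branch: countermodel on a T-frame, so not valid in T, nor in K (the same frame is also a K-frame).
S4-tableau for the negation ~(<><>~p3 -> <>~p3):
1. ~(<><>~p3 -> <>~p3), 0
2. <><>~p3, 0
3. ~<>~p3, 0
4. p3, 0
5. <>~p3, 1
6. p3, 1
7. ~p3, 2
8. p3, 2
Accessibility: 0R0, 0R1, 0R2, 1R1, 1R2, 2R2
Branch closes: p3 and ~p3 both at 2.
Every branch closes (one shown): valid in S4, hence also in S5 (every theorem of S4 is a theorem of S5).

S4, S5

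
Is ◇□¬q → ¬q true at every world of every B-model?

Yes, valid

Tableau for the negation ¬(◇□¬q → ¬q):
1. ¬(◇□¬q → ¬q), w0
2. ◇□¬q, w0   [¬→-rule on 1]
3. q, w0   [¬→-rule on 1]
4. □¬q, w1   [◇-rule on 2: fresh world w1, w0Rw1]
5. ¬q, w0   [□-rule on 4 via w1Rw0]
Accessibility: w0Rw0, w0Rw1, w1Rw0, w1Rw1
Branch closes: q and ¬q both at w0.
All branches of the negation close; one closing branch shown above.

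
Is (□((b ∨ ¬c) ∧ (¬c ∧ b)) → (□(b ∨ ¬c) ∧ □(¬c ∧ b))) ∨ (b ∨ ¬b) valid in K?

Tableau for the negation ¬((□((b ∨ ¬c) ∧ (¬c ∧ b)) → (□(b ∨ ¬c) ∧ □(¬c ∧ b))) ∨ (b ∨ ¬b)):
1. ¬((□((b ∨ ¬c) ∧ (¬c ∧ b)) → (□(b ∨ ¬c) ∧ □(¬c ∧ b))) ∨ (b ∨ ¬b)), w0
2. ¬(□((b ∨ ¬c) ∧ (¬c ∧ b)) → (□(b ∨ ¬c) ∧ □(¬c ∧ b))), w0   [¬∨-rule on 1]
3. ¬(b ∨ ¬b), w0   [¬∨-rule on 1]
4. □((b ∨ ¬c) ∧ (¬c ∧ b)), w0   [¬→-rule on 2]
5. ¬(□(b ∨ ¬c) ∧ □(¬c ∧ b)), w0   [¬→-rule on 2]
6. ¬b, w0   [¬∨-rule on 3]
7. b, w0   [¬∨-rule on 3]
Branch closes: b and ¬b both at w0.
Every branch of the negation's tableau closes; the branch above is one of them.

Valid in K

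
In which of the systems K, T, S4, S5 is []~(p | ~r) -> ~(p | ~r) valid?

K-tableau for the negation ~([]~(p | ~r) -> ~(p | ~r)):
1. ~([]~(p | ~r) -> ~(p | ~r)), u
2. []~(p | ~r), u
3. p | ~r, u
4. ~r, u
Complete open branch: countermodel on a K-frame, so not valid in K.
T-tableau for the negation ~([]~(p | ~r) -> ~(p | ~r)):
1. ~([]~(p | ~r) -> ~(p | ~r)), u
2. []~(p | ~r), u
3. p | ~r, u
4. ~(p | ~r), u
5. ~p, u
6. r, u
7. ~r, u
Accessibility: uRu
Branch closes: r and ~r both at u.
Every branch closes (one shown): valid in T, hence also in S4, S5 (every theorem of T is a theorem of S4 and S5).

T, S4, S5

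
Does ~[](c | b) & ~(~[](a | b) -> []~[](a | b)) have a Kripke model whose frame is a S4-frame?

1. ~[](c | b) & ~(~[](a | b) -> []~[](a | b)), 0
2. ~[](c | b), 0
3. ~(~[](a | b) -> []~[](a | b)), 0
4. ~[](a | b), 0
5. ~[]~[](a | b), 0
6. ~(c | b), 1
7. ~c, 1
8. ~b, 1
9. ~(a | b), 2
10. ~a, 2
11. ~b, 2
12. [](a | b), 3
13. a | b, 3
14. b, 3
Accessibility: 0R0, 0R1, 0R2, 0R3, 1R1, 2R2, 3R3

Satisfiable (open branch found)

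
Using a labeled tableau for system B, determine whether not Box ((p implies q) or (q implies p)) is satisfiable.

No, unsatisfiable

1. not Box ((p implies q) or (q implies p)), u
2. not ((p implies q) or (q implies p)), v
3. not (p implies q), v
4. not (q implies p), v
5. p, v
6. not q, v
7. q, v
8. not p, v
Accessibility: uRu, uRv, vRu, vRv
Branch closes: q and not q both at v.
(One branch shown.) All branches close.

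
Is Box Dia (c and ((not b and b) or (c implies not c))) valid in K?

Not valid

Tableau for the negation not Box Dia (c and ((not b and b) or (c implies not c))):
1. not Box Dia (c and ((not b and b) or (c implies not c))), w0
2. not Dia (c and ((not b and b) or (c implies not c))), w1
Accessibility: w0Rw1
The negation has an open branch (countermodel exists).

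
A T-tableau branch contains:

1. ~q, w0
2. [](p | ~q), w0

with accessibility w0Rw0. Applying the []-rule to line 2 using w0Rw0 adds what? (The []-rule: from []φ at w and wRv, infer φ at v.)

p | ~q, w0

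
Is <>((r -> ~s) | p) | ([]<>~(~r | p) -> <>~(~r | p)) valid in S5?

Tableau for the negation ~(<>((r -> ~s) | p) | ([]<>~(~r | p) -> <>~(~r | p))):
1. ~(<>((r -> ~s) | p) | ([]<>~(~r | p) -> <>~(~r | p))), w0
2. ~<>((r -> ~s) | p), w0
3. ~([]<>~(~r | p) -> <>~(~r | p)), w0
4. []<>~(~r | p), w0
5. ~<>~(~r | p), w0
6. ~((r -> ~s) | p), w0
7. ~(r -> ~s), w0
8. ~p, w0
9. r, w0
10. s, w0
11. <>~(~r | p), w0
12. ~r | p, w0
13. p, w0
Accessibility: w0Rw0
Branch closes: p and ~p both at w0.
Every branch of the negation's tableau closes; the branch above is one of them.

Yes, valid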